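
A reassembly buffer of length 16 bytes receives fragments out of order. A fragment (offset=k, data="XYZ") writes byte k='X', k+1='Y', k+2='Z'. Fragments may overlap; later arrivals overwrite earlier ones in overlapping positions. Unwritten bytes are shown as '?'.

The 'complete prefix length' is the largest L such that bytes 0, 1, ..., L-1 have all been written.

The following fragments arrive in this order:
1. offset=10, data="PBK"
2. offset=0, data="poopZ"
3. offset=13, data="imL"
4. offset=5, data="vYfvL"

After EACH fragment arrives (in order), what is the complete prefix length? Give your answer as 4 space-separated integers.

Fragment 1: offset=10 data="PBK" -> buffer=??????????PBK??? -> prefix_len=0
Fragment 2: offset=0 data="poopZ" -> buffer=poopZ?????PBK??? -> prefix_len=5
Fragment 3: offset=13 data="imL" -> buffer=poopZ?????PBKimL -> prefix_len=5
Fragment 4: offset=5 data="vYfvL" -> buffer=poopZvYfvLPBKimL -> prefix_len=16

Answer: 0 5 5 16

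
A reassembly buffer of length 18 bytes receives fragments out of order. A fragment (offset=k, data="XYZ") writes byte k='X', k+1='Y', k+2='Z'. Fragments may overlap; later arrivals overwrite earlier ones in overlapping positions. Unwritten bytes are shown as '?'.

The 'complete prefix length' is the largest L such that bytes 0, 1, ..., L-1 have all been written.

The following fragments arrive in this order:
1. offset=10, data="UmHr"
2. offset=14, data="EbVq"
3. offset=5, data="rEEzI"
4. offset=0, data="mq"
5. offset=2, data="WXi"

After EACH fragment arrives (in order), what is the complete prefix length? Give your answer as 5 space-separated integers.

Fragment 1: offset=10 data="UmHr" -> buffer=??????????UmHr???? -> prefix_len=0
Fragment 2: offset=14 data="EbVq" -> buffer=??????????UmHrEbVq -> prefix_len=0
Fragment 3: offset=5 data="rEEzI" -> buffer=?????rEEzIUmHrEbVq -> prefix_len=0
Fragment 4: offset=0 data="mq" -> buffer=mq???rEEzIUmHrEbVq -> prefix_len=2
Fragment 5: offset=2 data="WXi" -> buffer=mqWXirEEzIUmHrEbVq -> prefix_len=18

Answer: 0 0 0 2 18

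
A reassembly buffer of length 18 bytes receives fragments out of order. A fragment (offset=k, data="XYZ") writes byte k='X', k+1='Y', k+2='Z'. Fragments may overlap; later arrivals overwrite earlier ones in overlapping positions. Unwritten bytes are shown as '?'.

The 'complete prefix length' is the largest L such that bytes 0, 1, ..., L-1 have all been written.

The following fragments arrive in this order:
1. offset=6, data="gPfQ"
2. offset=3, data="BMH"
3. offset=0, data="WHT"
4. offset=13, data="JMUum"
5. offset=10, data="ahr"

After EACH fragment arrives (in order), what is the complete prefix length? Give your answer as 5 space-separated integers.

Answer: 0 0 10 10 18

Derivation:
Fragment 1: offset=6 data="gPfQ" -> buffer=??????gPfQ???????? -> prefix_len=0
Fragment 2: offset=3 data="BMH" -> buffer=???BMHgPfQ???????? -> prefix_len=0
Fragment 3: offset=0 data="WHT" -> buffer=WHTBMHgPfQ???????? -> prefix_len=10
Fragment 4: offset=13 data="JMUum" -> buffer=WHTBMHgPfQ???JMUum -> prefix_len=10
Fragment 5: offset=10 data="ahr" -> buffer=WHTBMHgPfQahrJMUum -> prefix_len=18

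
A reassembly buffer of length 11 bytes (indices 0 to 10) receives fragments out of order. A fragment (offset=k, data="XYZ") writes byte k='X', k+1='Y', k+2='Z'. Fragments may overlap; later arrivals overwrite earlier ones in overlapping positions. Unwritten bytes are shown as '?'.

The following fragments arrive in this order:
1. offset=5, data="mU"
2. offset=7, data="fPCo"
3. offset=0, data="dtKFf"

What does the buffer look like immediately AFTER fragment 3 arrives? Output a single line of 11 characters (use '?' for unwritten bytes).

Answer: dtKFfmUfPCo

Derivation:
Fragment 1: offset=5 data="mU" -> buffer=?????mU????
Fragment 2: offset=7 data="fPCo" -> buffer=?????mUfPCo
Fragment 3: offset=0 data="dtKFf" -> buffer=dtKFfmUfPCo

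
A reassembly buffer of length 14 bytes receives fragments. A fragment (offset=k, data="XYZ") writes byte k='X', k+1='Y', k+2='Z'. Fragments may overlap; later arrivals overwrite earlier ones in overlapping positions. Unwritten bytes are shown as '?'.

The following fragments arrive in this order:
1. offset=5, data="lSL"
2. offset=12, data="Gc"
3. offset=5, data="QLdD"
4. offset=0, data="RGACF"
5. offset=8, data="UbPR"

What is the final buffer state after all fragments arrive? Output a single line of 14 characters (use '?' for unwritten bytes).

Fragment 1: offset=5 data="lSL" -> buffer=?????lSL??????
Fragment 2: offset=12 data="Gc" -> buffer=?????lSL????Gc
Fragment 3: offset=5 data="QLdD" -> buffer=?????QLdD???Gc
Fragment 4: offset=0 data="RGACF" -> buffer=RGACFQLdD???Gc
Fragment 5: offset=8 data="UbPR" -> buffer=RGACFQLdUbPRGc

Answer: RGACFQLdUbPRGc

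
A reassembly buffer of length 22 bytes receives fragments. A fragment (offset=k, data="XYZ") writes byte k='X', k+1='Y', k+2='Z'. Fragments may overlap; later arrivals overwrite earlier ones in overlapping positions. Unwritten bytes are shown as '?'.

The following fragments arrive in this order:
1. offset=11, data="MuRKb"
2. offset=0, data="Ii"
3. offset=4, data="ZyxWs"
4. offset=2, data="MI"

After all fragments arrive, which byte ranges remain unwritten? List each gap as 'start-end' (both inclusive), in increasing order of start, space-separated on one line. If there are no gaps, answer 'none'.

Fragment 1: offset=11 len=5
Fragment 2: offset=0 len=2
Fragment 3: offset=4 len=5
Fragment 4: offset=2 len=2
Gaps: 9-10 16-21

Answer: 9-10 16-21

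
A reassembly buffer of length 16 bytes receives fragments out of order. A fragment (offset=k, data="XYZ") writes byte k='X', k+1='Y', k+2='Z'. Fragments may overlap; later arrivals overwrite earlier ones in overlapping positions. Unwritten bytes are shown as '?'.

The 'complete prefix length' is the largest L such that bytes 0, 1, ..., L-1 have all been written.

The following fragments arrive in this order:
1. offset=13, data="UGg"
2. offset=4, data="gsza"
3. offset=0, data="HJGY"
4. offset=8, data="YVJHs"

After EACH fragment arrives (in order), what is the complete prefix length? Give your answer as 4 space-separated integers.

Fragment 1: offset=13 data="UGg" -> buffer=?????????????UGg -> prefix_len=0
Fragment 2: offset=4 data="gsza" -> buffer=????gsza?????UGg -> prefix_len=0
Fragment 3: offset=0 data="HJGY" -> buffer=HJGYgsza?????UGg -> prefix_len=8
Fragment 4: offset=8 data="YVJHs" -> buffer=HJGYgszaYVJHsUGg -> prefix_len=16

Answer: 0 0 8 16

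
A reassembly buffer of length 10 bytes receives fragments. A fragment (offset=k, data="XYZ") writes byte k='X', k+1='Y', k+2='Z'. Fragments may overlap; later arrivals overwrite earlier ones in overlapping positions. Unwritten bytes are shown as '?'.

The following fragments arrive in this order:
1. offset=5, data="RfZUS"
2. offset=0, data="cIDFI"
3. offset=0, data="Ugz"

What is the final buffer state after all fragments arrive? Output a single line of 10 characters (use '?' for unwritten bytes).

Fragment 1: offset=5 data="RfZUS" -> buffer=?????RfZUS
Fragment 2: offset=0 data="cIDFI" -> buffer=cIDFIRfZUS
Fragment 3: offset=0 data="Ugz" -> buffer=UgzFIRfZUS

Answer: UgzFIRfZUS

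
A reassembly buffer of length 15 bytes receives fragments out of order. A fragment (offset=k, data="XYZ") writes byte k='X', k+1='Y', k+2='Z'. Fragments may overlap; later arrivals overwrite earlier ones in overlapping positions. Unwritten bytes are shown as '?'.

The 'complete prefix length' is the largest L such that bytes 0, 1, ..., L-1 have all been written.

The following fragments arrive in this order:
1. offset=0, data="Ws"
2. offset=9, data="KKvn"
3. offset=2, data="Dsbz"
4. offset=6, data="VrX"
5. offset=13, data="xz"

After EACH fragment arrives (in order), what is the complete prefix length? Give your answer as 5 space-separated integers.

Answer: 2 2 6 13 15

Derivation:
Fragment 1: offset=0 data="Ws" -> buffer=Ws????????????? -> prefix_len=2
Fragment 2: offset=9 data="KKvn" -> buffer=Ws???????KKvn?? -> prefix_len=2
Fragment 3: offset=2 data="Dsbz" -> buffer=WsDsbz???KKvn?? -> prefix_len=6
Fragment 4: offset=6 data="VrX" -> buffer=WsDsbzVrXKKvn?? -> prefix_len=13
Fragment 5: offset=13 data="xz" -> buffer=WsDsbzVrXKKvnxz -> prefix_len=15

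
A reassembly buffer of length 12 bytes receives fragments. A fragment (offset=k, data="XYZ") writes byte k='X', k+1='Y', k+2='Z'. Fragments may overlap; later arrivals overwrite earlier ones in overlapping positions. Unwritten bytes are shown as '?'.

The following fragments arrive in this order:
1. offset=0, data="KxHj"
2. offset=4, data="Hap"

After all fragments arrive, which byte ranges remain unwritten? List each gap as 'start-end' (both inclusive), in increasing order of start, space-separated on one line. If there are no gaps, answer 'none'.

Fragment 1: offset=0 len=4
Fragment 2: offset=4 len=3
Gaps: 7-11

Answer: 7-11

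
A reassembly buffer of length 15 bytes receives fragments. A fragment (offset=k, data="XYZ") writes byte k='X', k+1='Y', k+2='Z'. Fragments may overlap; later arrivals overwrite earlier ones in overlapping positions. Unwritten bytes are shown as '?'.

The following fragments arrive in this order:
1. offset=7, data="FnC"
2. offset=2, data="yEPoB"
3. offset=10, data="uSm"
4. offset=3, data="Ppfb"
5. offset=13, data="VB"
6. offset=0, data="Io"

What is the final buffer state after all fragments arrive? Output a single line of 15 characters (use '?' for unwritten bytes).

Answer: IoyPpfbFnCuSmVB

Derivation:
Fragment 1: offset=7 data="FnC" -> buffer=???????FnC?????
Fragment 2: offset=2 data="yEPoB" -> buffer=??yEPoBFnC?????
Fragment 3: offset=10 data="uSm" -> buffer=??yEPoBFnCuSm??
Fragment 4: offset=3 data="Ppfb" -> buffer=??yPpfbFnCuSm??
Fragment 5: offset=13 data="VB" -> buffer=??yPpfbFnCuSmVB
Fragment 6: offset=0 data="Io" -> buffer=IoyPpfbFnCuSmVB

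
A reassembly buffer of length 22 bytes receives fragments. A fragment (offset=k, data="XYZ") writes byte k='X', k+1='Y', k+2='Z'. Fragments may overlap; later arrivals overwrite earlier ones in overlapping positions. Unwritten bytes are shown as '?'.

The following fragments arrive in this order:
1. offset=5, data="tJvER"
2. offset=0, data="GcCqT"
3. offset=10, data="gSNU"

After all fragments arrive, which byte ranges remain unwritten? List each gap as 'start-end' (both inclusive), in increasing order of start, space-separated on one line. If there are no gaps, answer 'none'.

Answer: 14-21

Derivation:
Fragment 1: offset=5 len=5
Fragment 2: offset=0 len=5
Fragment 3: offset=10 len=4
Gaps: 14-21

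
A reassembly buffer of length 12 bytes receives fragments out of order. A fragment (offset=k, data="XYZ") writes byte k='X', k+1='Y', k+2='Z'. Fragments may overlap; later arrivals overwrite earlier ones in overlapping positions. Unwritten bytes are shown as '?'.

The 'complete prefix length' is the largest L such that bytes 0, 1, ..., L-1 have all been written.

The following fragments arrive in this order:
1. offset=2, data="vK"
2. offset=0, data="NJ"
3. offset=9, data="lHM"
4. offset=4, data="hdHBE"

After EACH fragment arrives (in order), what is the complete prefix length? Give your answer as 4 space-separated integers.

Answer: 0 4 4 12

Derivation:
Fragment 1: offset=2 data="vK" -> buffer=??vK???????? -> prefix_len=0
Fragment 2: offset=0 data="NJ" -> buffer=NJvK???????? -> prefix_len=4
Fragment 3: offset=9 data="lHM" -> buffer=NJvK?????lHM -> prefix_len=4
Fragment 4: offset=4 data="hdHBE" -> buffer=NJvKhdHBElHM -> prefix_len=12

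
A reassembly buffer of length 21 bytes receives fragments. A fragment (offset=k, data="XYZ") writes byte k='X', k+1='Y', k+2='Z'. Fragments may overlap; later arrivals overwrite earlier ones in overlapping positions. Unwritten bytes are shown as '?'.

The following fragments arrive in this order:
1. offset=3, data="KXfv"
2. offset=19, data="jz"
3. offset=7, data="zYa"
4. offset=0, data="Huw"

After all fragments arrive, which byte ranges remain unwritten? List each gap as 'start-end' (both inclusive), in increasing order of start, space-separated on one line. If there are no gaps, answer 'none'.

Answer: 10-18

Derivation:
Fragment 1: offset=3 len=4
Fragment 2: offset=19 len=2
Fragment 3: offset=7 len=3
Fragment 4: offset=0 len=3
Gaps: 10-18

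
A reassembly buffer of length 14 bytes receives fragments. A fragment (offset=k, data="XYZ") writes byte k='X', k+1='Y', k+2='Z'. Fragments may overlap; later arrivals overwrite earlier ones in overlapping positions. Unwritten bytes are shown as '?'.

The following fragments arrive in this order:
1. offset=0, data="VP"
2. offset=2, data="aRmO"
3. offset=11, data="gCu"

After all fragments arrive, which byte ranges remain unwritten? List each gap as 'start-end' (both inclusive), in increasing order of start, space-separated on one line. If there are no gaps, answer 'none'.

Fragment 1: offset=0 len=2
Fragment 2: offset=2 len=4
Fragment 3: offset=11 len=3
Gaps: 6-10

Answer: 6-10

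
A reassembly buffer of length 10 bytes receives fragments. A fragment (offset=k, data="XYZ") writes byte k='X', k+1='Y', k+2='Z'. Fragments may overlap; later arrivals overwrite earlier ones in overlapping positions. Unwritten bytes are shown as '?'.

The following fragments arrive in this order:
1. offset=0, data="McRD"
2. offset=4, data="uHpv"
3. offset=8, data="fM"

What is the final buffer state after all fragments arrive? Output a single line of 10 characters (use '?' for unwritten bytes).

Answer: McRDuHpvfM

Derivation:
Fragment 1: offset=0 data="McRD" -> buffer=McRD??????
Fragment 2: offset=4 data="uHpv" -> buffer=McRDuHpv??
Fragment 3: offset=8 data="fM" -> buffer=McRDuHpvfM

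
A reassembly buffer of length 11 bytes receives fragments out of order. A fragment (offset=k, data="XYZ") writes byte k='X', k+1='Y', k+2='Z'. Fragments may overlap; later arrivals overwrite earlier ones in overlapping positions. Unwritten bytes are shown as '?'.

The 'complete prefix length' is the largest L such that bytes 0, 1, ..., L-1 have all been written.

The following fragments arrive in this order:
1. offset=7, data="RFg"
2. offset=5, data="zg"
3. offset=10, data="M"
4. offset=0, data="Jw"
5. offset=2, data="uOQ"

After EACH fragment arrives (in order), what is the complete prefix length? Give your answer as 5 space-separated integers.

Answer: 0 0 0 2 11

Derivation:
Fragment 1: offset=7 data="RFg" -> buffer=???????RFg? -> prefix_len=0
Fragment 2: offset=5 data="zg" -> buffer=?????zgRFg? -> prefix_len=0
Fragment 3: offset=10 data="M" -> buffer=?????zgRFgM -> prefix_len=0
Fragment 4: offset=0 data="Jw" -> buffer=Jw???zgRFgM -> prefix_len=2
Fragment 5: offset=2 data="uOQ" -> buffer=JwuOQzgRFgM -> prefix_len=11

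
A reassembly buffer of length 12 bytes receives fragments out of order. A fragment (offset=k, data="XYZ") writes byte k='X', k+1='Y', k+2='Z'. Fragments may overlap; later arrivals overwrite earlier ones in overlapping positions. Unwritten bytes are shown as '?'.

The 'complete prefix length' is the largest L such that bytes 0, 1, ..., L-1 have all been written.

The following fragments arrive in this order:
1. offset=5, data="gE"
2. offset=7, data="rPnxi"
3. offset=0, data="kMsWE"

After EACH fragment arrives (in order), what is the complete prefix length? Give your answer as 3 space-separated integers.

Fragment 1: offset=5 data="gE" -> buffer=?????gE????? -> prefix_len=0
Fragment 2: offset=7 data="rPnxi" -> buffer=?????gErPnxi -> prefix_len=0
Fragment 3: offset=0 data="kMsWE" -> buffer=kMsWEgErPnxi -> prefix_len=12

Answer: 0 0 12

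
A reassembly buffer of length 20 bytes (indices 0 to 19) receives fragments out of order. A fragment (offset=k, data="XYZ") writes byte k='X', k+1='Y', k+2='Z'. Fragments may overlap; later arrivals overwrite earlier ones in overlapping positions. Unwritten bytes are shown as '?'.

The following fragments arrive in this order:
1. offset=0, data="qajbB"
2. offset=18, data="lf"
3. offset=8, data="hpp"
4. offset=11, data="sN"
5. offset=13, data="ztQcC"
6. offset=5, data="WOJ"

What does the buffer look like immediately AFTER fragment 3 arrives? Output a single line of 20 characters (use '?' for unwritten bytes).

Answer: qajbB???hpp???????lf

Derivation:
Fragment 1: offset=0 data="qajbB" -> buffer=qajbB???????????????
Fragment 2: offset=18 data="lf" -> buffer=qajbB?????????????lf
Fragment 3: offset=8 data="hpp" -> buffer=qajbB???hpp???????lf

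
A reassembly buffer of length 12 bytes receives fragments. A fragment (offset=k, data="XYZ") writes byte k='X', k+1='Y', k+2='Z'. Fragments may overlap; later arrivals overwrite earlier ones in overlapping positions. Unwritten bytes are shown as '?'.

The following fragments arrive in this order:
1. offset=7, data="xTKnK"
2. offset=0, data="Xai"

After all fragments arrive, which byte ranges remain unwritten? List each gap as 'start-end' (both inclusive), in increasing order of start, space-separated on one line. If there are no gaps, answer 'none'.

Answer: 3-6

Derivation:
Fragment 1: offset=7 len=5
Fragment 2: offset=0 len=3
Gaps: 3-6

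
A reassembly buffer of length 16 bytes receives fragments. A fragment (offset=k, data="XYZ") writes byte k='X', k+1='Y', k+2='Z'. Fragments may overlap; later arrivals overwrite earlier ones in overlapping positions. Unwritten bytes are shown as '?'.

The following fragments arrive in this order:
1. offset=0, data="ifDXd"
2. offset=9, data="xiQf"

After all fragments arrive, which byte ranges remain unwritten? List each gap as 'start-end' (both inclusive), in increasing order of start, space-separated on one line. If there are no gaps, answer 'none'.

Fragment 1: offset=0 len=5
Fragment 2: offset=9 len=4
Gaps: 5-8 13-15

Answer: 5-8 13-15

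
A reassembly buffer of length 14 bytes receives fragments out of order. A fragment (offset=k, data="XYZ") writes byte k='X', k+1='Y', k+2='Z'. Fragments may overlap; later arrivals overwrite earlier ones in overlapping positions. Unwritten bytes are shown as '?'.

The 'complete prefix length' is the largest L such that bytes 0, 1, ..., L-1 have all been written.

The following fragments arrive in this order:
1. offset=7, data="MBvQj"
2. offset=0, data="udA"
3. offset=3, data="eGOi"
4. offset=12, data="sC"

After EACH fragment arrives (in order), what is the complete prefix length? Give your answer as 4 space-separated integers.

Fragment 1: offset=7 data="MBvQj" -> buffer=???????MBvQj?? -> prefix_len=0
Fragment 2: offset=0 data="udA" -> buffer=udA????MBvQj?? -> prefix_len=3
Fragment 3: offset=3 data="eGOi" -> buffer=udAeGOiMBvQj?? -> prefix_len=12
Fragment 4: offset=12 data="sC" -> buffer=udAeGOiMBvQjsC -> prefix_len=14

Answer: 0 3 12 14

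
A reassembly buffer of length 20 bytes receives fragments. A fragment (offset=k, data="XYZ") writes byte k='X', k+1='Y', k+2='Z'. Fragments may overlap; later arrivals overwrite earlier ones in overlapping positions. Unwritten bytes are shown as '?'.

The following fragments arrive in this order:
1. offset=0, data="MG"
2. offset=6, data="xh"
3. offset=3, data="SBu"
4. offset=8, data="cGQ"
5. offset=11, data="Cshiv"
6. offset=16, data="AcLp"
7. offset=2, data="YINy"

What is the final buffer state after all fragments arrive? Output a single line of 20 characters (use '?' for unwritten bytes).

Fragment 1: offset=0 data="MG" -> buffer=MG??????????????????
Fragment 2: offset=6 data="xh" -> buffer=MG????xh????????????
Fragment 3: offset=3 data="SBu" -> buffer=MG?SBuxh????????????
Fragment 4: offset=8 data="cGQ" -> buffer=MG?SBuxhcGQ?????????
Fragment 5: offset=11 data="Cshiv" -> buffer=MG?SBuxhcGQCshiv????
Fragment 6: offset=16 data="AcLp" -> buffer=MG?SBuxhcGQCshivAcLp
Fragment 7: offset=2 data="YINy" -> buffer=MGYINyxhcGQCshivAcLp

Answer: MGYINyxhcGQCshivAcLp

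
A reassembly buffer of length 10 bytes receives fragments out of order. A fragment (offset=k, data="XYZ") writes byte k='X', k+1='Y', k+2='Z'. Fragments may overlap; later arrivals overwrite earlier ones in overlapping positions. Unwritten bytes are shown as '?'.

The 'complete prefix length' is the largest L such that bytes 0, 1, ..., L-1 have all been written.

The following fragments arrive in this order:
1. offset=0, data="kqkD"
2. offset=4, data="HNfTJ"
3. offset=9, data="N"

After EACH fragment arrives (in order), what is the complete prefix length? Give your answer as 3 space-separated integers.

Fragment 1: offset=0 data="kqkD" -> buffer=kqkD?????? -> prefix_len=4
Fragment 2: offset=4 data="HNfTJ" -> buffer=kqkDHNfTJ? -> prefix_len=9
Fragment 3: offset=9 data="N" -> buffer=kqkDHNfTJN -> prefix_len=10

Answer: 4 9 10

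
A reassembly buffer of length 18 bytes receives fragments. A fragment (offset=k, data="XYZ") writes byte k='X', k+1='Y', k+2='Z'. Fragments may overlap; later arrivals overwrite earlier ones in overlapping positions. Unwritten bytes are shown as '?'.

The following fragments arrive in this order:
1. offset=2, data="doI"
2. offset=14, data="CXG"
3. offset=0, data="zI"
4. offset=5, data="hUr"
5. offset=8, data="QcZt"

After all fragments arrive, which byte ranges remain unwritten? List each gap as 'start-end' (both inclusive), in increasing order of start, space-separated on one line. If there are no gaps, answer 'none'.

Answer: 12-13 17-17

Derivation:
Fragment 1: offset=2 len=3
Fragment 2: offset=14 len=3
Fragment 3: offset=0 len=2
Fragment 4: offset=5 len=3
Fragment 5: offset=8 len=4
Gaps: 12-13 17-17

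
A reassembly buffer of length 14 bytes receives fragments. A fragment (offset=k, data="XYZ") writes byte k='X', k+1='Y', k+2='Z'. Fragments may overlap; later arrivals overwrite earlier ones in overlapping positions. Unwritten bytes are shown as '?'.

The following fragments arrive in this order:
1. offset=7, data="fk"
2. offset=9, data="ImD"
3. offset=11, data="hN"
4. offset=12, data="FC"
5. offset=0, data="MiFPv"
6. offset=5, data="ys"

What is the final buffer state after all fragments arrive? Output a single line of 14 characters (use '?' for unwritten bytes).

Answer: MiFPvysfkImhFC

Derivation:
Fragment 1: offset=7 data="fk" -> buffer=???????fk?????
Fragment 2: offset=9 data="ImD" -> buffer=???????fkImD??
Fragment 3: offset=11 data="hN" -> buffer=???????fkImhN?
Fragment 4: offset=12 data="FC" -> buffer=???????fkImhFC
Fragment 5: offset=0 data="MiFPv" -> buffer=MiFPv??fkImhFC
Fragment 6: offset=5 data="ys" -> buffer=MiFPvysfkImhFC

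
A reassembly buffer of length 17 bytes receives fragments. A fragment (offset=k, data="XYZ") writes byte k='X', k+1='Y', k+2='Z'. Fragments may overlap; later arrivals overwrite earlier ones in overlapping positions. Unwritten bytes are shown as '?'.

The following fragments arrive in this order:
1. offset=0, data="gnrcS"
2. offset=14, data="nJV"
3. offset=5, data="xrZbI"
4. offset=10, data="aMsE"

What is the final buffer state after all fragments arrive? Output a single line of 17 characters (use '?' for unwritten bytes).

Answer: gnrcSxrZbIaMsEnJV

Derivation:
Fragment 1: offset=0 data="gnrcS" -> buffer=gnrcS????????????
Fragment 2: offset=14 data="nJV" -> buffer=gnrcS?????????nJV
Fragment 3: offset=5 data="xrZbI" -> buffer=gnrcSxrZbI????nJV
Fragment 4: offset=10 data="aMsE" -> buffer=gnrcSxrZbIaMsEnJV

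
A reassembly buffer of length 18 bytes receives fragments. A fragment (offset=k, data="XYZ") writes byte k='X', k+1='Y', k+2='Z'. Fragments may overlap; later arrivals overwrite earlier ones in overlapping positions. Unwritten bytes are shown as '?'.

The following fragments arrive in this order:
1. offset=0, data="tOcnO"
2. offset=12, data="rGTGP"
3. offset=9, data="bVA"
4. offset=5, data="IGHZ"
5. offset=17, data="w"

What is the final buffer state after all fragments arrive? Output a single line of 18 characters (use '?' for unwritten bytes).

Answer: tOcnOIGHZbVArGTGPw

Derivation:
Fragment 1: offset=0 data="tOcnO" -> buffer=tOcnO?????????????
Fragment 2: offset=12 data="rGTGP" -> buffer=tOcnO???????rGTGP?
Fragment 3: offset=9 data="bVA" -> buffer=tOcnO????bVArGTGP?
Fragment 4: offset=5 data="IGHZ" -> buffer=tOcnOIGHZbVArGTGP?
Fragment 5: offset=17 data="w" -> buffer=tOcnOIGHZbVArGTGPw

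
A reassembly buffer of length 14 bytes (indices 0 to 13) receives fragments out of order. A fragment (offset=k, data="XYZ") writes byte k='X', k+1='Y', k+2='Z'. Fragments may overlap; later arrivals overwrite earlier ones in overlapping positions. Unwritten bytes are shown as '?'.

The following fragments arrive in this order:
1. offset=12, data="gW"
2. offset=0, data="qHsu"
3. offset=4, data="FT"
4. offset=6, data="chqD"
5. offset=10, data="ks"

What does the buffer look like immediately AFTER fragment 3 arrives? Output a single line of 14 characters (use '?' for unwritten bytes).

Fragment 1: offset=12 data="gW" -> buffer=????????????gW
Fragment 2: offset=0 data="qHsu" -> buffer=qHsu????????gW
Fragment 3: offset=4 data="FT" -> buffer=qHsuFT??????gW

Answer: qHsuFT??????gW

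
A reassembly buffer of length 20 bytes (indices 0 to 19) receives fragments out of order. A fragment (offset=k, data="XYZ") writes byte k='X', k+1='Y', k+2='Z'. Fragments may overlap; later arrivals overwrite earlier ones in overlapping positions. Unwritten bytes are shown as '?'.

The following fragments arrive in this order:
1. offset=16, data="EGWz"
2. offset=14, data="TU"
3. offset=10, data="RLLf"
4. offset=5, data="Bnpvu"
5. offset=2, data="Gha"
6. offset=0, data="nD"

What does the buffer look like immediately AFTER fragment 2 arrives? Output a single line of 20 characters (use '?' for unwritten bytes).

Answer: ??????????????TUEGWz

Derivation:
Fragment 1: offset=16 data="EGWz" -> buffer=????????????????EGWz
Fragment 2: offset=14 data="TU" -> buffer=??????????????TUEGWz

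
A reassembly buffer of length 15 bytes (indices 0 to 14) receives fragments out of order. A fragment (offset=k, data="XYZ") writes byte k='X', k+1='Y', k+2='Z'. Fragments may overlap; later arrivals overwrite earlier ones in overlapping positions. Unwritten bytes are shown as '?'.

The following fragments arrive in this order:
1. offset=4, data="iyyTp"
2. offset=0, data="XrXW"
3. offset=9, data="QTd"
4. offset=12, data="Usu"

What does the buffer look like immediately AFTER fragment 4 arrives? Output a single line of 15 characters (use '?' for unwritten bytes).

Answer: XrXWiyyTpQTdUsu

Derivation:
Fragment 1: offset=4 data="iyyTp" -> buffer=????iyyTp??????
Fragment 2: offset=0 data="XrXW" -> buffer=XrXWiyyTp??????
Fragment 3: offset=9 data="QTd" -> buffer=XrXWiyyTpQTd???
Fragment 4: offset=12 data="Usu" -> buffer=XrXWiyyTpQTdUsu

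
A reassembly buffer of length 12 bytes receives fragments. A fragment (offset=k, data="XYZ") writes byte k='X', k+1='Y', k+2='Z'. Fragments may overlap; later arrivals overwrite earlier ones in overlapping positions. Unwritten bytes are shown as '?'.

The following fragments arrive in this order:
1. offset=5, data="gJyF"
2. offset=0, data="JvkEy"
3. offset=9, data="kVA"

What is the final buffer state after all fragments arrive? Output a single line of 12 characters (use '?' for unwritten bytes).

Fragment 1: offset=5 data="gJyF" -> buffer=?????gJyF???
Fragment 2: offset=0 data="JvkEy" -> buffer=JvkEygJyF???
Fragment 3: offset=9 data="kVA" -> buffer=JvkEygJyFkVA

Answer: JvkEygJyFkVA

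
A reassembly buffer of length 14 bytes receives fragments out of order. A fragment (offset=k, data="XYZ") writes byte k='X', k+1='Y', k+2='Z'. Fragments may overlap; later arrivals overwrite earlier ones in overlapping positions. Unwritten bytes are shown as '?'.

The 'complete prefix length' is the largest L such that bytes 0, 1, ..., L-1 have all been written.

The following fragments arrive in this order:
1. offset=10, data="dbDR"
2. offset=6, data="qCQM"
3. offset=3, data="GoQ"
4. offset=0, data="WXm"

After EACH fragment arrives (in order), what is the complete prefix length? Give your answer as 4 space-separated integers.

Answer: 0 0 0 14

Derivation:
Fragment 1: offset=10 data="dbDR" -> buffer=??????????dbDR -> prefix_len=0
Fragment 2: offset=6 data="qCQM" -> buffer=??????qCQMdbDR -> prefix_len=0
Fragment 3: offset=3 data="GoQ" -> buffer=???GoQqCQMdbDR -> prefix_len=0
Fragment 4: offset=0 data="WXm" -> buffer=WXmGoQqCQMdbDR -> prefix_len=14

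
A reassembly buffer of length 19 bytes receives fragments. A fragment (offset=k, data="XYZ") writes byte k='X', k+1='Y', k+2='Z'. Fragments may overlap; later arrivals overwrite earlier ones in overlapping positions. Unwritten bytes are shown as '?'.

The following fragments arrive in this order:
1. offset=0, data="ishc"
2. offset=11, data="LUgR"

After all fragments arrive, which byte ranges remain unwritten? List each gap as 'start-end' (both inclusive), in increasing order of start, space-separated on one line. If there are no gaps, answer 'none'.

Fragment 1: offset=0 len=4
Fragment 2: offset=11 len=4
Gaps: 4-10 15-18

Answer: 4-10 15-18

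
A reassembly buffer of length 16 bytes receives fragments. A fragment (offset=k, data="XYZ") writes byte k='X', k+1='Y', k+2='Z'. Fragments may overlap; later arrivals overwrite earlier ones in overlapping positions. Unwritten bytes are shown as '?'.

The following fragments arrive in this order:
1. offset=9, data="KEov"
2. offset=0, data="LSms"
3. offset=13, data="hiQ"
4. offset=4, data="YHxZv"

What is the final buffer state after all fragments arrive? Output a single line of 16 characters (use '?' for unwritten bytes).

Answer: LSmsYHxZvKEovhiQ

Derivation:
Fragment 1: offset=9 data="KEov" -> buffer=?????????KEov???
Fragment 2: offset=0 data="LSms" -> buffer=LSms?????KEov???
Fragment 3: offset=13 data="hiQ" -> buffer=LSms?????KEovhiQ
Fragment 4: offset=4 data="YHxZv" -> buffer=LSmsYHxZvKEovhiQ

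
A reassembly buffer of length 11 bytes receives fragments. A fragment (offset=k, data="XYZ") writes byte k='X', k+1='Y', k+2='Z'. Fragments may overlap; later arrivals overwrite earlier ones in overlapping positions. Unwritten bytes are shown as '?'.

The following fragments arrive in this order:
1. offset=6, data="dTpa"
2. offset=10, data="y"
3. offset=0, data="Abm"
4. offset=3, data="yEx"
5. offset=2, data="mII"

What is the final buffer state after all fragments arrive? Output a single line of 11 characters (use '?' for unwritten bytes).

Answer: AbmIIxdTpay

Derivation:
Fragment 1: offset=6 data="dTpa" -> buffer=??????dTpa?
Fragment 2: offset=10 data="y" -> buffer=??????dTpay
Fragment 3: offset=0 data="Abm" -> buffer=Abm???dTpay
Fragment 4: offset=3 data="yEx" -> buffer=AbmyExdTpay
Fragment 5: offset=2 data="mII" -> buffer=AbmIIxdTpay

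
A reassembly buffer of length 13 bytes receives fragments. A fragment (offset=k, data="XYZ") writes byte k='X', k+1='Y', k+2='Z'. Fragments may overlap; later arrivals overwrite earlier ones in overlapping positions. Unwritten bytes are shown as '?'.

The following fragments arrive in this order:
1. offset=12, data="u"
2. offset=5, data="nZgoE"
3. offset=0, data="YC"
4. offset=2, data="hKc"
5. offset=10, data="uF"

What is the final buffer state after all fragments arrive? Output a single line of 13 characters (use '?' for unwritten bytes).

Answer: YChKcnZgoEuFu

Derivation:
Fragment 1: offset=12 data="u" -> buffer=????????????u
Fragment 2: offset=5 data="nZgoE" -> buffer=?????nZgoE??u
Fragment 3: offset=0 data="YC" -> buffer=YC???nZgoE??u
Fragment 4: offset=2 data="hKc" -> buffer=YChKcnZgoE??u
Fragment 5: offset=10 data="uF" -> buffer=YChKcnZgoEuFu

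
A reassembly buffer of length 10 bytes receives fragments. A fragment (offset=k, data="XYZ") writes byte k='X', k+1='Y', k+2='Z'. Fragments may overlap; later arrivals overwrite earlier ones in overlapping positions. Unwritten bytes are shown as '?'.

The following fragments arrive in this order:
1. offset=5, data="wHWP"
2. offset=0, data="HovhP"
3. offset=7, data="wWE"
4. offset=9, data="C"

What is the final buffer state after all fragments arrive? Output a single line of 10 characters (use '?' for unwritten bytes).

Answer: HovhPwHwWC

Derivation:
Fragment 1: offset=5 data="wHWP" -> buffer=?????wHWP?
Fragment 2: offset=0 data="HovhP" -> buffer=HovhPwHWP?
Fragment 3: offset=7 data="wWE" -> buffer=HovhPwHwWE
Fragment 4: offset=9 data="C" -> buffer=HovhPwHwWC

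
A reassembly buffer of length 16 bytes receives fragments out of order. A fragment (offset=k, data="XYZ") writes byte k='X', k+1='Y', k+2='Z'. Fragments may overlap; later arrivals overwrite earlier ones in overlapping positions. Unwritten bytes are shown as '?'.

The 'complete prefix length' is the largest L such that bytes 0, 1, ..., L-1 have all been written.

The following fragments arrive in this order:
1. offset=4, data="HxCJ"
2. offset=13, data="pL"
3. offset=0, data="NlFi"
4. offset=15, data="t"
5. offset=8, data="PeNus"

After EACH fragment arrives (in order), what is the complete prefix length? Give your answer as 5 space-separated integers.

Fragment 1: offset=4 data="HxCJ" -> buffer=????HxCJ???????? -> prefix_len=0
Fragment 2: offset=13 data="pL" -> buffer=????HxCJ?????pL? -> prefix_len=0
Fragment 3: offset=0 data="NlFi" -> buffer=NlFiHxCJ?????pL? -> prefix_len=8
Fragment 4: offset=15 data="t" -> buffer=NlFiHxCJ?????pLt -> prefix_len=8
Fragment 5: offset=8 data="PeNus" -> buffer=NlFiHxCJPeNuspLt -> prefix_len=16

Answer: 0 0 8 8 16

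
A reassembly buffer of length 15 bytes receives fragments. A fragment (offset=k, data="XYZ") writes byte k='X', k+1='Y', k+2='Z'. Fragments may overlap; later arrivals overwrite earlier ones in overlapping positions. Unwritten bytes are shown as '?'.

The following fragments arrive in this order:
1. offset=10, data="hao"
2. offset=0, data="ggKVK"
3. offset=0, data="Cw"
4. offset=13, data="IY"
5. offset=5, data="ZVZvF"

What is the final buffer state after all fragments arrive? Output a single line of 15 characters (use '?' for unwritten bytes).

Answer: CwKVKZVZvFhaoIY

Derivation:
Fragment 1: offset=10 data="hao" -> buffer=??????????hao??
Fragment 2: offset=0 data="ggKVK" -> buffer=ggKVK?????hao??
Fragment 3: offset=0 data="Cw" -> buffer=CwKVK?????hao??
Fragment 4: offset=13 data="IY" -> buffer=CwKVK?????haoIY
Fragment 5: offset=5 data="ZVZvF" -> buffer=CwKVKZVZvFhaoIY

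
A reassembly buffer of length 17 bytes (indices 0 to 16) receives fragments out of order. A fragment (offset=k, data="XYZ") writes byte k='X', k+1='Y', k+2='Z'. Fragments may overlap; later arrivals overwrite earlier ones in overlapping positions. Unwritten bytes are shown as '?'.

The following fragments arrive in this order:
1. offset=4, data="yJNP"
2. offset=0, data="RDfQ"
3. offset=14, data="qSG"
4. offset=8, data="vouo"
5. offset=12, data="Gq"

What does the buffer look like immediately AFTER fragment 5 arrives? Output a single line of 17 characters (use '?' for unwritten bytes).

Fragment 1: offset=4 data="yJNP" -> buffer=????yJNP?????????
Fragment 2: offset=0 data="RDfQ" -> buffer=RDfQyJNP?????????
Fragment 3: offset=14 data="qSG" -> buffer=RDfQyJNP??????qSG
Fragment 4: offset=8 data="vouo" -> buffer=RDfQyJNPvouo??qSG
Fragment 5: offset=12 data="Gq" -> buffer=RDfQyJNPvouoGqqSG

Answer: RDfQyJNPvouoGqqSG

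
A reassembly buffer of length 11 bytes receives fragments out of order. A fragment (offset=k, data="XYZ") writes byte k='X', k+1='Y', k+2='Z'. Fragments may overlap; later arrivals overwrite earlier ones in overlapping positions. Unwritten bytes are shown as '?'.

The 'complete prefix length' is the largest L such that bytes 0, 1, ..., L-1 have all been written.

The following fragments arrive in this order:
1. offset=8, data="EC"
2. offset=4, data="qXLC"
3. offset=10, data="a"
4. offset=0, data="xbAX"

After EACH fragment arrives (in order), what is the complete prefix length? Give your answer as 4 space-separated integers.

Answer: 0 0 0 11

Derivation:
Fragment 1: offset=8 data="EC" -> buffer=????????EC? -> prefix_len=0
Fragment 2: offset=4 data="qXLC" -> buffer=????qXLCEC? -> prefix_len=0
Fragment 3: offset=10 data="a" -> buffer=????qXLCECa -> prefix_len=0
Fragment 4: offset=0 data="xbAX" -> buffer=xbAXqXLCECa -> prefix_len=11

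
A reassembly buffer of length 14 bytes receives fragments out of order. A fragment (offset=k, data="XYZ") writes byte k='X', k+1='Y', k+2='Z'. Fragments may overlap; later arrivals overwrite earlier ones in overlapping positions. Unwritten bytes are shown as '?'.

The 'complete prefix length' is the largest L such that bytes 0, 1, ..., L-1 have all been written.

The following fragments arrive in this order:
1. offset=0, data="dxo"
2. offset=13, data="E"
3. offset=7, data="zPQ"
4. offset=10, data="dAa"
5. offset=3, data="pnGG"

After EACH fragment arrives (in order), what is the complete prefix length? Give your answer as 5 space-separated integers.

Answer: 3 3 3 3 14

Derivation:
Fragment 1: offset=0 data="dxo" -> buffer=dxo??????????? -> prefix_len=3
Fragment 2: offset=13 data="E" -> buffer=dxo??????????E -> prefix_len=3
Fragment 3: offset=7 data="zPQ" -> buffer=dxo????zPQ???E -> prefix_len=3
Fragment 4: offset=10 data="dAa" -> buffer=dxo????zPQdAaE -> prefix_len=3
Fragment 5: offset=3 data="pnGG" -> buffer=dxopnGGzPQdAaE -> prefix_len=14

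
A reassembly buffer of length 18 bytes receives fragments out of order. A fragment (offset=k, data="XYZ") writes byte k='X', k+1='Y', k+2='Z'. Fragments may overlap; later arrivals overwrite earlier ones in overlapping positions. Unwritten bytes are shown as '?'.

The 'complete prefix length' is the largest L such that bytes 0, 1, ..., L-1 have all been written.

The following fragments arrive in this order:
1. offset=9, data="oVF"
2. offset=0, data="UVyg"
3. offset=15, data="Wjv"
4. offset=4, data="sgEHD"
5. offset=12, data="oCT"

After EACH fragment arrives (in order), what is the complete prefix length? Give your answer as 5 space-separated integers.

Fragment 1: offset=9 data="oVF" -> buffer=?????????oVF?????? -> prefix_len=0
Fragment 2: offset=0 data="UVyg" -> buffer=UVyg?????oVF?????? -> prefix_len=4
Fragment 3: offset=15 data="Wjv" -> buffer=UVyg?????oVF???Wjv -> prefix_len=4
Fragment 4: offset=4 data="sgEHD" -> buffer=UVygsgEHDoVF???Wjv -> prefix_len=12
Fragment 5: offset=12 data="oCT" -> buffer=UVygsgEHDoVFoCTWjv -> prefix_len=18

Answer: 0 4 4 12 18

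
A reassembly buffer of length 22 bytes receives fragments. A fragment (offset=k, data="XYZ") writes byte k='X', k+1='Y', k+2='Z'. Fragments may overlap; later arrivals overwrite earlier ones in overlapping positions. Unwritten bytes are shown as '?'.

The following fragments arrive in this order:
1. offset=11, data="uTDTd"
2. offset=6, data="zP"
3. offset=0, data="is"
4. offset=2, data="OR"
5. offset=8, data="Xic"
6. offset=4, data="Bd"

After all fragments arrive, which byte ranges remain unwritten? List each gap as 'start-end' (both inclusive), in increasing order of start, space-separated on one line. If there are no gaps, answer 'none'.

Answer: 16-21

Derivation:
Fragment 1: offset=11 len=5
Fragment 2: offset=6 len=2
Fragment 3: offset=0 len=2
Fragment 4: offset=2 len=2
Fragment 5: offset=8 len=3
Fragment 6: offset=4 len=2
Gaps: 16-21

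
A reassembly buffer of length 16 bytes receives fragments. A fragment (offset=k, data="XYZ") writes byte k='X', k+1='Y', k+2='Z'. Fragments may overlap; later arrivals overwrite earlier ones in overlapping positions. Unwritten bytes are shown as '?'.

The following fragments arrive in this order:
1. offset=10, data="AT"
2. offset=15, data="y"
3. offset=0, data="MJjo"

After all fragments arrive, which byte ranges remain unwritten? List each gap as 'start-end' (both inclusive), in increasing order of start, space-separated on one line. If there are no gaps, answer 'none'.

Fragment 1: offset=10 len=2
Fragment 2: offset=15 len=1
Fragment 3: offset=0 len=4
Gaps: 4-9 12-14

Answer: 4-9 12-14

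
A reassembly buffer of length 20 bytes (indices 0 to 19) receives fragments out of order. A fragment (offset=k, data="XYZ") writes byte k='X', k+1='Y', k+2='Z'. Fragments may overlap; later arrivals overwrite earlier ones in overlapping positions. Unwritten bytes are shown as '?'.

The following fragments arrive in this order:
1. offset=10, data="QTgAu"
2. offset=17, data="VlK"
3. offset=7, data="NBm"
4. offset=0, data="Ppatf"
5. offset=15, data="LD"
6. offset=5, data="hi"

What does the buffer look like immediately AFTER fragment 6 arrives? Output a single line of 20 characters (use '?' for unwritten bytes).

Fragment 1: offset=10 data="QTgAu" -> buffer=??????????QTgAu?????
Fragment 2: offset=17 data="VlK" -> buffer=??????????QTgAu??VlK
Fragment 3: offset=7 data="NBm" -> buffer=???????NBmQTgAu??VlK
Fragment 4: offset=0 data="Ppatf" -> buffer=Ppatf??NBmQTgAu??VlK
Fragment 5: offset=15 data="LD" -> buffer=Ppatf??NBmQTgAuLDVlK
Fragment 6: offset=5 data="hi" -> buffer=PpatfhiNBmQTgAuLDVlK

Answer: PpatfhiNBmQTgAuLDVlK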